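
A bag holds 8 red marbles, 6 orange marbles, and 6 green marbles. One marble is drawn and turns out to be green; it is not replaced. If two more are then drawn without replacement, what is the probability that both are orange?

5/57

After the first draw, 6 of the remaining 19 marbles are orange.
P = 6/19 × 5/18 = 30/342 = 5/57.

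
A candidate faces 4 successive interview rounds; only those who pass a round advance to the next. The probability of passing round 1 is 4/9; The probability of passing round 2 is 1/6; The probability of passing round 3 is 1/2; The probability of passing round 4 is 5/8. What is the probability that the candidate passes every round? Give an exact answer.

Multiplying along the chain,
P = 4/9 × 1/6 × 1/2 × 5/8 = 20/864 = 5/216.

5/216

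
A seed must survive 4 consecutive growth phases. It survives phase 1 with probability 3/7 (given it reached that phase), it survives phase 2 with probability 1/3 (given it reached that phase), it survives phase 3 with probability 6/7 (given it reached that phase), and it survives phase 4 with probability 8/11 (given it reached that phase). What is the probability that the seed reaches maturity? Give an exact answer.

48/539

Each stage is reached only if all earlier stages succeed, so
P = 3/7 × 1/3 × 6/7 × 8/11 = 144/1617 = 48/539.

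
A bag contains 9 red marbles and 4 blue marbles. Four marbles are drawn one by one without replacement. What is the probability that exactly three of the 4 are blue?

One ordering (blue drawn first) has probability 4/13 × 3/12 × 2/11 × 9/10 = 216/17160 = 9/715.
There are C(4,3) = 4 such orderings, each equally likely, so P = 4 × 9/715 = 36/715.

36/715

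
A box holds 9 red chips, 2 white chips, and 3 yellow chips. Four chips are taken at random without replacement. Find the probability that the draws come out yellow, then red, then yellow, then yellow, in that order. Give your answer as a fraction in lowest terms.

9/4004

Multiply the probability of each draw given the previous ones:
P = 3/14 × 9/13 × 2/12 × 1/11 = 54/24024 = 9/4004.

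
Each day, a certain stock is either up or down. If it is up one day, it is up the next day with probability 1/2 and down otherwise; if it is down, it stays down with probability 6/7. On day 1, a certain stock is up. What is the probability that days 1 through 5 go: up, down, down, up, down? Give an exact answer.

3/98

Day 1 is given. For each transition, use the conditional probability from the current state:
P(down | up) = 1/2; P(down | down) = 6/7; P(up | down) = 1/7; P(down | up) = 1/2.
P = 1/2 × 6/7 × 1/7 × 1/2 = 6/196 = 3/98.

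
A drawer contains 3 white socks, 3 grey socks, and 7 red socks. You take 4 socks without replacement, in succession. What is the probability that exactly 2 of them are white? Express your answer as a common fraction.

27/143

One ordering (white drawn first) has probability 3/13 × 2/12 × 10/11 × 9/10 = 540/17160 = 9/286.
There are C(4,2) = 6 such orderings, each equally likely, so P = 6 × 9/286 = 27/143.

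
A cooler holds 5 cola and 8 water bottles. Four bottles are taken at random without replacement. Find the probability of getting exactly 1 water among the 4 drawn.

16/143

One ordering (water drawn first) has probability 8/13 × 5/12 × 4/11 × 3/10 = 480/17160 = 4/143.
There are C(4,1) = 4 such orderings, each equally likely, so P = 4 × 4/143 = 16/143.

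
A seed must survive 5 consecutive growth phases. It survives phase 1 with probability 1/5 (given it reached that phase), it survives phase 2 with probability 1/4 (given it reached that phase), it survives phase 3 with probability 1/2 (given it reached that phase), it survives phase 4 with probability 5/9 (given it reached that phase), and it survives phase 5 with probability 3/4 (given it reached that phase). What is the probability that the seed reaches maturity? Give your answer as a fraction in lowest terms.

1/96

Multiplying along the chain,
P = 1/5 × 1/4 × 1/2 × 5/9 × 3/4 = 15/1440 = 1/96.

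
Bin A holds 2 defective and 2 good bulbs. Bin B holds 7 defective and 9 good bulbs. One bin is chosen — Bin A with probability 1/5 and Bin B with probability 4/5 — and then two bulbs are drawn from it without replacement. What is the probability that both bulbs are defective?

From Bin A: P(both defective) = (2/4)(1/3) = 1/6.
From Bin B: P(both defective) = (7/16)(6/15) = 7/40.
Total probability = (1/5)(1/6) + (4/5)(7/40) = 13/75.

13/75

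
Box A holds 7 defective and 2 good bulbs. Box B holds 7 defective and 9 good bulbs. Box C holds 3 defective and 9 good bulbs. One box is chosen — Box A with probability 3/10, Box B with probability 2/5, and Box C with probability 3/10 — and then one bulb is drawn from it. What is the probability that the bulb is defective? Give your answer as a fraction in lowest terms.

29/60

From Box A: P(defective) = 7/9.
From Box B: P(defective) = 7/16.
From Box C: P(defective) = 3/12.
Total probability = (3/10)(7/9) + (2/5)(7/16) + (3/10)(3/12) = 29/60.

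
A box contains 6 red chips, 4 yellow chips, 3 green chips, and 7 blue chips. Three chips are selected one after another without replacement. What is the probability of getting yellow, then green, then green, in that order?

1/285

Multiply the probability of each draw given the previous ones:
P = 4/20 × 3/19 × 2/18 = 24/6840 = 1/285.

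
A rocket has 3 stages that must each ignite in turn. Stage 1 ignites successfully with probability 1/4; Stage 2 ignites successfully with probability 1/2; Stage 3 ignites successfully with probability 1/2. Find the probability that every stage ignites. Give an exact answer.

Each stage is reached only if all earlier stages succeed, so
P = 1/4 × 1/2 × 1/2 = 1/16.

1/16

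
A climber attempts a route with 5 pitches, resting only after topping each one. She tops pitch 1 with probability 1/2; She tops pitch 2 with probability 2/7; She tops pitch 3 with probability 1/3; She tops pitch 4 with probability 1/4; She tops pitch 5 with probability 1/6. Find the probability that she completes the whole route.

The events are sequential, so multiply the conditional probabilities:
P = 1/2 × 2/7 × 1/3 × 1/4 × 1/6 = 2/1008 = 1/504.

1/504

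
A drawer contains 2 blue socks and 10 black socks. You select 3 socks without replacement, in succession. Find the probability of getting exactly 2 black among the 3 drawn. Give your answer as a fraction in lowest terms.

9/22

One ordering (black drawn first) has probability 10/12 × 9/11 × 2/10 = 180/1320 = 3/22.
There are C(3,2) = 3 such orderings, each equally likely, so P = 3 × 3/22 = 9/22.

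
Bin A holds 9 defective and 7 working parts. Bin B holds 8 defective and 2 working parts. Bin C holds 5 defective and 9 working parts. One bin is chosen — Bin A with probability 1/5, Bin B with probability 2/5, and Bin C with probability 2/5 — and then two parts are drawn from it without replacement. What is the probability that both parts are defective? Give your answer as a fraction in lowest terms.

From Bin A: P(both defective) = (9/16)(8/15) = 3/10.
From Bin B: P(both defective) = (8/10)(7/9) = 28/45.
From Bin C: P(both defective) = (5/14)(4/13) = 10/91.
Total probability = (1/5)(3/10) + (2/5)(28/45) + (2/5)(10/91) = 14449/40950.

14449/40950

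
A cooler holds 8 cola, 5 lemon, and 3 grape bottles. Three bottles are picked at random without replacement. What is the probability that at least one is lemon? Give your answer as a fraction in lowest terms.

79/112

P(no lemon) = 11/16 × 10/15 × 9/14 = 990/3360 = 33/112.
P(at least one) = 1 − 33/112 = 79/112.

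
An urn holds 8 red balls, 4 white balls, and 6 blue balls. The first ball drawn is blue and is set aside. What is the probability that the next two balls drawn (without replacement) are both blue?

With the first ball removed, 5 blue remain out of 17.
P = 5/17 × 4/16 = 20/272 = 5/68.

5/68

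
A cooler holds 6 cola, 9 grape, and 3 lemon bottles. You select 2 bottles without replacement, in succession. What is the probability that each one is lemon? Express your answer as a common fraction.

1/51

P(all lemon) = 3/18 × 2/17 = 6/306 = 1/51.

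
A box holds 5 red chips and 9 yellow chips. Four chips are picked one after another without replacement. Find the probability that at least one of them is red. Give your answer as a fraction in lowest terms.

125/143

P(no red) = 9/14 × 8/13 × 7/12 × 6/11 = 3024/24024 = 18/143.
P(at least one) = 1 − 18/143 = 125/143.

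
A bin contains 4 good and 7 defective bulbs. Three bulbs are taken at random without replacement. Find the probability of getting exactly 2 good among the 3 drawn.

One ordering (good drawn first) has probability 4/11 × 3/10 × 7/9 = 84/990 = 14/165.
There are C(3,2) = 3 such orderings, each equally likely, so P = 3 × 14/165 = 14/55.

14/55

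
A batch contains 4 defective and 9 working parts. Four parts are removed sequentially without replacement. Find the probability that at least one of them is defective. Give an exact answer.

P(no defective) = 9/13 × 8/12 × 7/11 × 6/10 = 3024/17160 = 126/715.
P(at least one) = 1 − 126/715 = 589/715.

589/715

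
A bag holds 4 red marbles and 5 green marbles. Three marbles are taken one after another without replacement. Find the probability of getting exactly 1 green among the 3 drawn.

One ordering (green drawn first) has probability 5/9 × 4/8 × 3/7 = 60/504 = 5/42.
There are C(3,1) = 3 such orderings, each equally likely, so P = 3 × 5/42 = 5/14.

5/14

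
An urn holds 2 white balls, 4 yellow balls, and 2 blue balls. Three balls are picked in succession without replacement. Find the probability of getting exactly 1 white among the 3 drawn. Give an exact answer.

15/28

One ordering (white drawn first) has probability 2/8 × 6/7 × 5/6 = 60/336 = 5/28.
There are C(3,1) = 3 such orderings, each equally likely, so P = 3 × 5/28 = 15/28.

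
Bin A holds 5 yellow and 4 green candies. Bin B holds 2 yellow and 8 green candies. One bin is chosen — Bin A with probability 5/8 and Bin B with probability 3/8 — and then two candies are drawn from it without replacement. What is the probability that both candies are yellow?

From Bin A: P(both yellow) = (5/9)(4/8) = 5/18.
From Bin B: P(both yellow) = (2/10)(1/9) = 1/45.
Total probability = (5/8)(5/18) + (3/8)(1/45) = 131/720.

131/720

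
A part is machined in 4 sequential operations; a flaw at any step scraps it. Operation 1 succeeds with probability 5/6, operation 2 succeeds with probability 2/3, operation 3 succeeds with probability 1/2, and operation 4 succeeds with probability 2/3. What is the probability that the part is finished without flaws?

Multiplying along the chain,
P = 5/6 × 2/3 × 1/2 × 2/3 = 20/108 = 5/27.

5/27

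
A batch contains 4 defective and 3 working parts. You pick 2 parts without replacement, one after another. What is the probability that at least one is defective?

P(no defective) = 3/7 × 2/6 = 6/42 = 1/7.
P(at least one) = 1 − 1/7 = 6/7.

6/7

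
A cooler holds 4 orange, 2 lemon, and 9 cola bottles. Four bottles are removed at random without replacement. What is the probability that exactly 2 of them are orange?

22/91

One ordering (orange drawn first) has probability 4/15 × 3/14 × 11/13 × 10/12 = 1320/32760 = 11/273.
There are C(4,2) = 6 such orderings, each equally likely, so P = 6 × 11/273 = 22/91.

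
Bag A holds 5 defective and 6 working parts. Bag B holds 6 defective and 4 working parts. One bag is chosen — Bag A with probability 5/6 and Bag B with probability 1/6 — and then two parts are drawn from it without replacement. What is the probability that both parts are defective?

41/198

From Bag A: P(both defective) = (5/11)(4/10) = 2/11.
From Bag B: P(both defective) = (6/10)(5/9) = 1/3.
Total probability = (5/6)(2/11) + (1/6)(1/3) = 41/198.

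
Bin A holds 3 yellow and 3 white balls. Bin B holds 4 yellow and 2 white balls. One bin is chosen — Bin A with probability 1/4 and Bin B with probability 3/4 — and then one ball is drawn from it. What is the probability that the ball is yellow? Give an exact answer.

From Bin A: P(yellow) = 3/6.
From Bin B: P(yellow) = 4/6.
Total probability = (1/4)(3/6) + (3/4)(4/6) = 5/8.

5/8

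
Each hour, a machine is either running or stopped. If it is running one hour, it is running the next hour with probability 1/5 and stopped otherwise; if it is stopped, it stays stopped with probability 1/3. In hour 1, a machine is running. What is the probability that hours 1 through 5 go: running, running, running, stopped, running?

8/375

Hour 1 is given. For each transition, use the conditional probability from the current state:
P(running | running) = 1/5; P(running | running) = 1/5; P(stopped | running) = 4/5; P(running | stopped) = 2/3.
P = 1/5 × 1/5 × 4/5 × 2/3 = 8/375.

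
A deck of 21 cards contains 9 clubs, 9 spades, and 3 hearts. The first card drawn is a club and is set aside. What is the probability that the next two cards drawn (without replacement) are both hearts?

With the first card removed, 3 hearts remain out of 20.
P = 3/20 × 2/19 = 6/380 = 3/190.

3/190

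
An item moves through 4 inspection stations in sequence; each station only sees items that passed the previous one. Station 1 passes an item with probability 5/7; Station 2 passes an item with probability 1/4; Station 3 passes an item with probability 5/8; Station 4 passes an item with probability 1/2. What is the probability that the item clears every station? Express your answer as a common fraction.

The events are sequential, so multiply the conditional probabilities:
P = 5/7 × 1/4 × 5/8 × 1/2 = 25/448.

25/448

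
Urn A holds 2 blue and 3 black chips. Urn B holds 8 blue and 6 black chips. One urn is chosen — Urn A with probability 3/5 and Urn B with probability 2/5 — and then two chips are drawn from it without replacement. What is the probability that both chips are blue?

From Urn A: P(both blue) = (2/5)(1/4) = 1/10.
From Urn B: P(both blue) = (8/14)(7/13) = 4/13.
Total probability = (3/5)(1/10) + (2/5)(4/13) = 119/650.

119/650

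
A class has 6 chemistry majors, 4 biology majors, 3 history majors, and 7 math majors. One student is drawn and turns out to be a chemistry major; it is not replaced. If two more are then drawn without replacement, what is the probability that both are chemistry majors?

After the first draw, 5 of the remaining 19 students are chemistry majors.
P = 5/19 × 4/18 = 20/342 = 10/171.

10/171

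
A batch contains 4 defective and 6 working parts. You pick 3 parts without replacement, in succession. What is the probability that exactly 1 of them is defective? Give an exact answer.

One ordering (defective drawn first) has probability 4/10 × 6/9 × 5/8 = 120/720 = 1/6.
There are C(3,1) = 3 such orderings, each equally likely, so P = 3 × 1/6 = 1/2.

1/2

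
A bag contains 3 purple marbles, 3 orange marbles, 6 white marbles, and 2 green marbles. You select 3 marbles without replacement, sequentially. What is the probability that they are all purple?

P(all purple) = 3/14 × 2/13 × 1/12 = 6/2184 = 1/364.

1/364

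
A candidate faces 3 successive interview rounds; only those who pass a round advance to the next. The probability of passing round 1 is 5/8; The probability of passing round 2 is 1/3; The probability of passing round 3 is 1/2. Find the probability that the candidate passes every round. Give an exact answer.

Each stage is reached only if all earlier stages succeed, so
P = 5/8 × 1/3 × 1/2 = 5/48.

5/48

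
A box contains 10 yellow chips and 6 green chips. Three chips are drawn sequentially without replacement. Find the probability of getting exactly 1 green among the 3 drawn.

One ordering (green drawn first) has probability 6/16 × 10/15 × 9/14 = 540/3360 = 9/56.
There are C(3,1) = 3 such orderings, each equally likely, so P = 3 × 9/56 = 27/56.

27/56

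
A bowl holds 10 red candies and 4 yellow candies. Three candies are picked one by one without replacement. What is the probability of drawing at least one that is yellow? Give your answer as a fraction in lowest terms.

P(no yellow) = 10/14 × 9/13 × 8/12 = 720/2184 = 30/91.
P(at least one) = 1 − 30/91 = 61/91.

61/91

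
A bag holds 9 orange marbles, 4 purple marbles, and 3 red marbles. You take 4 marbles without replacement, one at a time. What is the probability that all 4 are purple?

1/1820

P(all purple) = 4/16 × 3/15 × 2/14 × 1/13 = 24/43680 = 1/1820.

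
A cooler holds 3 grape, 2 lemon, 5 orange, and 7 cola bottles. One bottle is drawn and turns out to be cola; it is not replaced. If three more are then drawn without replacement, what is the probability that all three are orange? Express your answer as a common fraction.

1/56

After the first draw, 5 of the remaining 16 bottles are orange.
P = 5/16 × 4/15 × 3/14 = 60/3360 = 1/56.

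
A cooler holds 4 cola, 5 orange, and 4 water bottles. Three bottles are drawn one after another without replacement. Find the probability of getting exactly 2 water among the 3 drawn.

27/143

One ordering (water drawn first) has probability 4/13 × 3/12 × 9/11 = 108/1716 = 9/143.
There are C(3,2) = 3 such orderings, each equally likely, so P = 3 × 9/143 = 27/143.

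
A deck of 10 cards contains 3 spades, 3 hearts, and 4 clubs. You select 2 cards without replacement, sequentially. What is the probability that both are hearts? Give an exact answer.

P = 3/10 × 2/9 = 6/90 = 1/15.

1/15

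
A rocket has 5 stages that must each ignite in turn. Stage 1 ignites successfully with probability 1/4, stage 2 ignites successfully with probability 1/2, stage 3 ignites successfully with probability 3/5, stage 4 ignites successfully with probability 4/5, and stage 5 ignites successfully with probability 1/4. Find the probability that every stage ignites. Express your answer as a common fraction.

Multiplying along the chain,
P = 1/4 × 1/2 × 3/5 × 4/5 × 1/4 = 12/800 = 3/200.

3/200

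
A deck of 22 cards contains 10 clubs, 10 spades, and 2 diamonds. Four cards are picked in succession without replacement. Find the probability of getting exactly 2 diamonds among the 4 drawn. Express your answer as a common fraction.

One ordering (diamonds drawn first) has probability 2/22 × 1/21 × 20/20 × 19/19 = 760/175560 = 1/231.
There are C(4,2) = 6 such orderings, each equally likely, so P = 6 × 1/231 = 2/77.

2/77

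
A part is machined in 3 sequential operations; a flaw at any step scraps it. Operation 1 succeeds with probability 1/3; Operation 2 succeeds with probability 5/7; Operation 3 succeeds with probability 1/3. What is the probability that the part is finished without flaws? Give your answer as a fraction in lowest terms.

5/63

Multiplying along the chain,
P = 1/3 × 5/7 × 1/3 = 5/63.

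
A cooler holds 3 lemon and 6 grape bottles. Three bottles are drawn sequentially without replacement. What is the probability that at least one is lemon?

P(no lemon) = 6/9 × 5/8 × 4/7 = 120/504 = 5/21.
P(at least one) = 1 − 5/21 = 16/21.

16/21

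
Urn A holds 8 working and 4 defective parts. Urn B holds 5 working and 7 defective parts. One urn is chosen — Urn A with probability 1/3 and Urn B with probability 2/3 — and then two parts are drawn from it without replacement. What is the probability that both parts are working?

From Urn A: P(both working) = (8/12)(7/11) = 14/33.
From Urn B: P(both working) = (5/12)(4/11) = 5/33.
Total probability = (1/3)(14/33) + (2/3)(5/33) = 8/33.

8/33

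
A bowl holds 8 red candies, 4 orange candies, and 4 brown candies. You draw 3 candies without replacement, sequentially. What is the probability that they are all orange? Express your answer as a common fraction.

P(all orange) = 4/16 × 3/15 × 2/14 = 24/3360 = 1/140.

1/140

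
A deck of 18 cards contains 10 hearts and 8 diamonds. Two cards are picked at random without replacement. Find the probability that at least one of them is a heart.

125/153

P(no hearts) = 8/18 × 7/17 = 56/306 = 28/153.
P(at least one) = 1 − 28/153 = 125/153.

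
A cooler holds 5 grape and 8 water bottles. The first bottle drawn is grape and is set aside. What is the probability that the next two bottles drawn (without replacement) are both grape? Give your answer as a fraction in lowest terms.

After the first draw, 4 of the remaining 12 bottles are grape.
P = 4/12 × 3/11 = 12/132 = 1/11.

1/11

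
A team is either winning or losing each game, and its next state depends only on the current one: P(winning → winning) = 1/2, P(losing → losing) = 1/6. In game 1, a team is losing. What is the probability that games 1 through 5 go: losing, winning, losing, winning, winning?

25/144

Game 1 is given. For each transition, use the conditional probability from the current state:
P(winning | losing) = 5/6; P(losing | winning) = 1/2; P(winning | losing) = 5/6; P(winning | winning) = 1/2.
P = 5/6 × 1/2 × 5/6 × 1/2 = 25/144.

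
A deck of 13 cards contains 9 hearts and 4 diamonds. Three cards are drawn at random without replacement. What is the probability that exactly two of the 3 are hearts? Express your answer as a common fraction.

One ordering (hearts drawn first) has probability 9/13 × 8/12 × 4/11 = 288/1716 = 24/143.
There are C(3,2) = 3 such orderings, each equally likely, so P = 3 × 24/143 = 72/143.

72/143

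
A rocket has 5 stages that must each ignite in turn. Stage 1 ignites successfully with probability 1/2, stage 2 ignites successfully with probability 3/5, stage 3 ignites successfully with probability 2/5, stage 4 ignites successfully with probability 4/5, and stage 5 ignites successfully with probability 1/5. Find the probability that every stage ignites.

12/625

Each stage is reached only if all earlier stages succeed, so
P = 1/2 × 3/5 × 2/5 × 4/5 × 1/5 = 24/1250 = 12/625.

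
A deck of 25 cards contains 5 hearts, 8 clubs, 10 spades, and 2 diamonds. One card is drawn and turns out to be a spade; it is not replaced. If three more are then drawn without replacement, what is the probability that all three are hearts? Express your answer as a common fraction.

5/1012

After the first draw, 5 of the remaining 24 cards are hearts.
P = 5/24 × 4/23 × 3/22 = 60/12144 = 5/1012.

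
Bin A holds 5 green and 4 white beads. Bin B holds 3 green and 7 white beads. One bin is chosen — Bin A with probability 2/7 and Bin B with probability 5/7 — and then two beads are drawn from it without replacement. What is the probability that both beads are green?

From Bin A: P(both green) = (5/9)(4/8) = 5/18.
From Bin B: P(both green) = (3/10)(2/9) = 1/15.
Total probability = (2/7)(5/18) + (5/7)(1/15) = 8/63.

8/63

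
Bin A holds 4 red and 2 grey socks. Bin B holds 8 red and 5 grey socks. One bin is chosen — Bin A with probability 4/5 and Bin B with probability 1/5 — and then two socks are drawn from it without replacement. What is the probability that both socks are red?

382/975

From Bin A: P(both red) = (4/6)(3/5) = 2/5.
From Bin B: P(both red) = (8/13)(7/12) = 14/39.
Total probability = (4/5)(2/5) + (1/5)(14/39) = 382/975.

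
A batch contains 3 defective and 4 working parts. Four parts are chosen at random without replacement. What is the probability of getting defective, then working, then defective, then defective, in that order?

Multiply the probability of each draw given the previous ones:
P = 3/7 × 4/6 × 2/5 × 1/4 = 24/840 = 1/35.

1/35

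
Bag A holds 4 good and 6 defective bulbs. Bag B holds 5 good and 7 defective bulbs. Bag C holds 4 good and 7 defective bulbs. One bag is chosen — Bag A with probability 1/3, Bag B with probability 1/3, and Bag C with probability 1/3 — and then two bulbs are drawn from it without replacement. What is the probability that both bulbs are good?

13/99

From Bag A: P(both good) = (4/10)(3/9) = 2/15.
From Bag B: P(both good) = (5/12)(4/11) = 5/33.
From Bag C: P(both good) = (4/11)(3/10) = 6/55.
Total probability = (1/3)(2/15) + (1/3)(5/33) + (1/3)(6/55) = 13/99.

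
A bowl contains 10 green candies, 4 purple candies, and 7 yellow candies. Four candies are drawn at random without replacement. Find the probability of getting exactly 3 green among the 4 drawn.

One ordering (green drawn first) has probability 10/21 × 9/20 × 8/19 × 11/18 = 7920/143640 = 22/399.
There are C(4,3) = 4 such orderings, each equally likely, so P = 4 × 22/399 = 88/399.

88/399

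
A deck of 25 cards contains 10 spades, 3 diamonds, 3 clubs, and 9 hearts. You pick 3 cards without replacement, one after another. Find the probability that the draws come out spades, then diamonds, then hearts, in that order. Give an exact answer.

9/460

Each draw changes the counts, so multiply the conditional probabilities along the sequence:
P = 10/25 × 3/24 × 9/23 = 270/13800 = 9/460.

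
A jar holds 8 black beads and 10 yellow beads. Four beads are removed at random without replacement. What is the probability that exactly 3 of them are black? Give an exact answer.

One ordering (black drawn first) has probability 8/18 × 7/17 × 6/16 × 10/15 = 3360/73440 = 7/153.
There are C(4,3) = 4 such orderings, each equally likely, so P = 4 × 7/153 = 28/153.

28/153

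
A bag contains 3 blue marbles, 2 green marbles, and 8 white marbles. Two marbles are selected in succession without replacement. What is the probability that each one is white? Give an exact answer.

P(every draw is white) = 8/13 × 7/12 = 56/156 = 14/39.

14/39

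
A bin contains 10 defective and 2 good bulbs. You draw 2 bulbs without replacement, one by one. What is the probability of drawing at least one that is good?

P(no good) = 10/12 × 9/11 = 90/132 = 15/22.
P(at least one) = 1 − 15/22 = 7/22.

7/22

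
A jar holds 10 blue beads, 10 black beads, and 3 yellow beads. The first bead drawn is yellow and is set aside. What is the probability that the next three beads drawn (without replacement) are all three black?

6/77

With the first bead removed, 10 black remain out of 22.
P = 10/22 × 9/21 × 8/20 = 720/9240 = 6/77.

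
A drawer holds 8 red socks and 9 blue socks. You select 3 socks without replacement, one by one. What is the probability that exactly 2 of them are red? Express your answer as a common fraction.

One ordering (red drawn first) has probability 8/17 × 7/16 × 9/15 = 504/4080 = 21/170.
There are C(3,2) = 3 such orderings, each equally likely, so P = 3 × 21/170 = 63/170.

63/170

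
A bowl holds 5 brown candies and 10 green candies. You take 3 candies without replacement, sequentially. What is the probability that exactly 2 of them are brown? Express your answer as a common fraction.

20/91

One ordering (brown drawn first) has probability 5/15 × 4/14 × 10/13 = 200/2730 = 20/273.
There are C(3,2) = 3 such orderings, each equally likely, so P = 3 × 20/273 = 20/91.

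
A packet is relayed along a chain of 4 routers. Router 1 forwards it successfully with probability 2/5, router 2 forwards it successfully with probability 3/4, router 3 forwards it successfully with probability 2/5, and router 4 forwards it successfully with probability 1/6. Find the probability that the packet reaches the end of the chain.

1/50

Each stage is reached only if all earlier stages succeed, so
P = 2/5 × 3/4 × 2/5 × 1/6 = 12/600 = 1/50.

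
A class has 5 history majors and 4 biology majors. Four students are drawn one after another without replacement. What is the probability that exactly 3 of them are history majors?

One ordering (history majors drawn first) has probability 5/9 × 4/8 × 3/7 × 4/6 = 240/3024 = 5/63.
There are C(4,3) = 4 such orderings, each equally likely, so P = 4 × 5/63 = 20/63.

20/63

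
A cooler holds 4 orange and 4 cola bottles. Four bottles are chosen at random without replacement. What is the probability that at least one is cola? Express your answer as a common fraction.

69/70

P(no cola) = 4/8 × 3/7 × 2/6 × 1/5 = 24/1680 = 1/70.
P(at least one) = 1 − 1/70 = 69/70.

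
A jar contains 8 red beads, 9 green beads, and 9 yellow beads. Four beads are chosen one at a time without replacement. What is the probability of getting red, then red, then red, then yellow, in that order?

Chain rule:
P = 8/26 × 7/25 × 6/24 × 9/23 = 3024/358800 = 63/7475.

63/7475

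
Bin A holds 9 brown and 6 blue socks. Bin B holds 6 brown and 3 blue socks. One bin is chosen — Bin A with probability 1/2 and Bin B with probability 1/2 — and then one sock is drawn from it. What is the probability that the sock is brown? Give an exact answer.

19/30

From Bin A: P(brown) = 9/15.
From Bin B: P(brown) = 6/9.
Total probability = (1/2)(9/15) + (1/2)(6/9) = 19/30.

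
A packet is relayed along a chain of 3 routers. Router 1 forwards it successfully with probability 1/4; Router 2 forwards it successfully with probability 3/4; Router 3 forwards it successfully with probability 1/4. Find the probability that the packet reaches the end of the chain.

3/64

Each stage is reached only if all earlier stages succeed, so
P = 1/4 × 3/4 × 1/4 = 3/64.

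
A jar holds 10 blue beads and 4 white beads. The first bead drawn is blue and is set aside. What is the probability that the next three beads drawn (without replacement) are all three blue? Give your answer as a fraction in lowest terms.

With the first bead removed, 9 blue remain out of 13.
P = 9/13 × 8/12 × 7/11 = 504/1716 = 42/143.

42/143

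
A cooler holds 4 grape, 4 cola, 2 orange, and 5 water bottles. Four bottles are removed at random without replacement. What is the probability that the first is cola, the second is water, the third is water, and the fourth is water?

Multiply the probability of each draw given the previous ones:
P = 4/15 × 5/14 × 4/13 × 3/12 = 240/32760 = 2/273.

2/273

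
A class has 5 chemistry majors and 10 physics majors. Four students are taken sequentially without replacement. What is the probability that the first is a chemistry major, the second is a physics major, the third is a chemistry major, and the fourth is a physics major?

Chain rule:
P = 5/15 × 10/14 × 4/13 × 9/12 = 1800/32760 = 5/91.

5/91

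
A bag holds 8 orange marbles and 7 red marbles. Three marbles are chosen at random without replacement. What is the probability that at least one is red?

57/65

P(no red) = 8/15 × 7/14 × 6/13 = 336/2730 = 8/65.
P(at least one) = 1 − 8/65 = 57/65.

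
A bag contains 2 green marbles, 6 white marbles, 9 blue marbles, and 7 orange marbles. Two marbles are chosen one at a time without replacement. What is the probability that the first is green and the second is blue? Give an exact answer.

Multiply the probability of each draw given the previous ones:
P = 2/24 × 9/23 = 18/552 = 3/92.

3/92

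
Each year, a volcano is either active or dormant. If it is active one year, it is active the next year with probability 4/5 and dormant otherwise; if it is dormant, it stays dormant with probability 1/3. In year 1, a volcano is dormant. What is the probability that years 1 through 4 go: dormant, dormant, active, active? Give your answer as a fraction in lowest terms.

Year 1 is given. For each transition, use the conditional probability from the current state:
P(dormant | dormant) = 1/3; P(active | dormant) = 2/3; P(active | active) = 4/5.
P = 1/3 × 2/3 × 4/5 = 8/45.

8/45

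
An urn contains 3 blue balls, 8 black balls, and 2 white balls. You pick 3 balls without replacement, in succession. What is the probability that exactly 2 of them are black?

70/143

One ordering (black drawn first) has probability 8/13 × 7/12 × 5/11 = 280/1716 = 70/429.
There are C(3,2) = 3 such orderings, each equally likely, so P = 3 × 70/429 = 70/143.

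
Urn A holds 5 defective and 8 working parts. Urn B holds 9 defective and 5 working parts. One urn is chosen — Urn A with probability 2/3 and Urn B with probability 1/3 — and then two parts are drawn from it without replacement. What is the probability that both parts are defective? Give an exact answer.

From Urn A: P(both defective) = (5/13)(4/12) = 5/39.
From Urn B: P(both defective) = (9/14)(8/13) = 36/91.
Total probability = (2/3)(5/39) + (1/3)(36/91) = 178/819.

178/819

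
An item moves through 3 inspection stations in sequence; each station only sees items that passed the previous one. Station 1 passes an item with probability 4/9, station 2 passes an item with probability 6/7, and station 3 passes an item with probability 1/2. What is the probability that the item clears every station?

The events are sequential, so multiply the conditional probabilities:
P = 4/9 × 6/7 × 1/2 = 24/126 = 4/21.

4/21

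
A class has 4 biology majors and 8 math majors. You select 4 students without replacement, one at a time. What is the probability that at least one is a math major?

494/495

P(no math majors) = 4/12 × 3/11 × 2/10 × 1/9 = 24/11880 = 1/495.
P(at least one) = 1 − 1/495 = 494/495.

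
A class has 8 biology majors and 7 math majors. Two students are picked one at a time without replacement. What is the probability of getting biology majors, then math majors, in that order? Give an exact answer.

4/15

Chain rule:
P = 8/15 × 7/14 = 56/210 = 4/15.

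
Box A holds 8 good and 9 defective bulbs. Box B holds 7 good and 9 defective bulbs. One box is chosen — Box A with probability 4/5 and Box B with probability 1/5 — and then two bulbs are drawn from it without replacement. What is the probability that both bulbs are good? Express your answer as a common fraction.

679/3400

From Box A: P(both good) = (8/17)(7/16) = 7/34.
From Box B: P(both good) = (7/16)(6/15) = 7/40.
Total probability = (4/5)(7/34) + (1/5)(7/40) = 679/3400.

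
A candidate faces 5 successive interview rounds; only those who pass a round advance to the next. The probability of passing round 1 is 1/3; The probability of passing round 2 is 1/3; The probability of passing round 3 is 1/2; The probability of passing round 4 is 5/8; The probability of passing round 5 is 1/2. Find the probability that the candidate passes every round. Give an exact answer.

5/288

Multiplying along the chain,
P = 1/3 × 1/3 × 1/2 × 5/8 × 1/2 = 5/288.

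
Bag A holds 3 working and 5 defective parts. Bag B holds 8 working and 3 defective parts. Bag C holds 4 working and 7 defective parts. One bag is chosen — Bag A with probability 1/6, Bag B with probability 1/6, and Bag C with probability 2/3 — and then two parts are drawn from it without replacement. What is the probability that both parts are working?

From Bag A: P(both working) = (3/8)(2/7) = 3/28.
From Bag B: P(both working) = (8/11)(7/10) = 28/55.
From Bag C: P(both working) = (4/11)(3/10) = 6/55.
Total probability = (1/6)(3/28) + (1/6)(28/55) + (2/3)(6/55) = 1621/9240.

1621/9240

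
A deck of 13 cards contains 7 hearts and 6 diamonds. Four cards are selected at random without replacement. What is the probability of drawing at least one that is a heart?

P(no hearts) = 6/13 × 5/12 × 4/11 × 3/10 = 360/17160 = 3/143.
P(at least one) = 1 − 3/143 = 140/143.

140/143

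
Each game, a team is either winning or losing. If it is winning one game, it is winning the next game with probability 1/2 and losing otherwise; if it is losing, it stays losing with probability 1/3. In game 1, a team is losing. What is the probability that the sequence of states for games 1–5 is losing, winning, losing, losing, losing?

1/27

Game 1 is given. For each transition, use the conditional probability from the current state:
P(winning | losing) = 2/3; P(losing | winning) = 1/2; P(losing | losing) = 1/3; P(losing | losing) = 1/3.
P = 2/3 × 1/2 × 1/3 × 1/3 = 2/54 = 1/27.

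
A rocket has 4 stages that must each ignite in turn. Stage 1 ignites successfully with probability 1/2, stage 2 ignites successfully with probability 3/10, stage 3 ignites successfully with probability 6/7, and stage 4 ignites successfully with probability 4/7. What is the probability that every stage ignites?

18/245

The events are sequential, so multiply the conditional probabilities:
P = 1/2 × 3/10 × 6/7 × 4/7 = 72/980 = 18/245.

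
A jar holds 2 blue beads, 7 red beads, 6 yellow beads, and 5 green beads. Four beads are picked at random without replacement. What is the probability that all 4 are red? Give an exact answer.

P(all red) = 7/20 × 6/19 × 5/18 × 4/17 = 840/116280 = 7/969.

7/969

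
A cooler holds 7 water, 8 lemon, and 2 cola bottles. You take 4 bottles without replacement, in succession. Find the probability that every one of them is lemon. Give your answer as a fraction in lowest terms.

P(every draw is lemon) = 8/17 × 7/16 × 6/15 × 5/14 = 1680/57120 = 1/34.

1/34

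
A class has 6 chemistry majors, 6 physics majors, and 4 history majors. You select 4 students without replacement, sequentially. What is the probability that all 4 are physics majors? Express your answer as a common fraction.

3/364

P(all physics majors) = 6/16 × 5/15 × 4/14 × 3/13 = 360/43680 = 3/364.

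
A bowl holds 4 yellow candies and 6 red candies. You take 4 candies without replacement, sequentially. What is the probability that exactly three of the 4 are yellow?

One ordering (yellow drawn first) has probability 4/10 × 3/9 × 2/8 × 6/7 = 144/5040 = 1/35.
There are C(4,3) = 4 such orderings, each equally likely, so P = 4 × 1/35 = 4/35.

4/35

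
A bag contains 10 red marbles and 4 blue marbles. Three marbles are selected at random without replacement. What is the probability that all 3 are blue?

1/91

P(every draw is blue) = 4/14 × 3/13 × 2/12 = 24/2184 = 1/91.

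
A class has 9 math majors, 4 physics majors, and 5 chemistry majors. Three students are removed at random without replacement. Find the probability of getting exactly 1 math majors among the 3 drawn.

27/68

One ordering (a math major drawn first) has probability 9/18 × 9/17 × 8/16 = 648/4896 = 9/68.
There are C(3,1) = 3 such orderings, each equally likely, so P = 3 × 9/68 = 27/68.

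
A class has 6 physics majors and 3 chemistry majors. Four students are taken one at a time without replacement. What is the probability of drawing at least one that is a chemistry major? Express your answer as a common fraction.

37/42

P(no chemistry majors) = 6/9 × 5/8 × 4/7 × 3/6 = 360/3024 = 5/42.
P(at least one) = 1 − 5/42 = 37/42.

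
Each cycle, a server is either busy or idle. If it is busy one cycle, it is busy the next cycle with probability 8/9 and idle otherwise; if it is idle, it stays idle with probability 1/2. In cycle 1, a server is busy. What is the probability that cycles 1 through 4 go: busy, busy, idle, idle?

4/81

Cycle 1 is given. For each transition, use the conditional probability from the current state:
P(busy | busy) = 8/9; P(idle | busy) = 1/9; P(idle | idle) = 1/2.
P = 8/9 × 1/9 × 1/2 = 8/162 = 4/81.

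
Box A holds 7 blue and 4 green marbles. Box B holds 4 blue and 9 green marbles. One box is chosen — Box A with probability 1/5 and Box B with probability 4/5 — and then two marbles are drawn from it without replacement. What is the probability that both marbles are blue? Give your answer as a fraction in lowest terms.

From Box A: P(both blue) = (7/11)(6/10) = 21/55.
From Box B: P(both blue) = (4/13)(3/12) = 1/13.
Total probability = (1/5)(21/55) + (4/5)(1/13) = 493/3575.

493/3575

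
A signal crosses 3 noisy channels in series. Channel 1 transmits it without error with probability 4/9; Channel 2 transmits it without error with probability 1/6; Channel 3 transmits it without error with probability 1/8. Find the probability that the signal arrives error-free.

1/108

Each stage is reached only if all earlier stages succeed, so
P = 4/9 × 1/6 × 1/8 = 4/432 = 1/108.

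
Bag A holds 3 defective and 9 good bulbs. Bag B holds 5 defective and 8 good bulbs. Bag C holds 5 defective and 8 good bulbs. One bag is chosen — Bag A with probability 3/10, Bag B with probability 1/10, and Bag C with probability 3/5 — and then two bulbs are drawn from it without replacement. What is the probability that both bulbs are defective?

From Bag A: P(both defective) = (3/12)(2/11) = 1/22.
From Bag B: P(both defective) = (5/13)(4/12) = 5/39.
From Bag C: P(both defective) = (5/13)(4/12) = 5/39.
Total probability = (3/10)(1/22) + (1/10)(5/39) + (3/5)(5/39) = 887/8580.

887/8580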